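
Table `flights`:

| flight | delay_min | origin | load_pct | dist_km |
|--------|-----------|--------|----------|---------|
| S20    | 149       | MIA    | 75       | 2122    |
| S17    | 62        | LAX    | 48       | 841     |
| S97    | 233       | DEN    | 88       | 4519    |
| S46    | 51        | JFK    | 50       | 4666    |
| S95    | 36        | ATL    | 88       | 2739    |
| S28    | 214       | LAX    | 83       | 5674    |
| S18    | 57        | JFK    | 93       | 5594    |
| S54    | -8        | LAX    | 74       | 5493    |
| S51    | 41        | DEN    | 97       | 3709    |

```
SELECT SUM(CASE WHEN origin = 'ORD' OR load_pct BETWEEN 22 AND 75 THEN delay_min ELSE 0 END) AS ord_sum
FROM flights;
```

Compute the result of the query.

flight=S20: ✓ → 149
flight=S17: ✓ → 62
flight=S97: ✗
flight=S46: ✓ → 51
flight=S95: ✗
flight=S28: ✗
flight=S18: ✗
flight=S54: ✓ → -8
flight=S51: ✗
ord_sum = 149 + 62 + 51 + -8 = 254

254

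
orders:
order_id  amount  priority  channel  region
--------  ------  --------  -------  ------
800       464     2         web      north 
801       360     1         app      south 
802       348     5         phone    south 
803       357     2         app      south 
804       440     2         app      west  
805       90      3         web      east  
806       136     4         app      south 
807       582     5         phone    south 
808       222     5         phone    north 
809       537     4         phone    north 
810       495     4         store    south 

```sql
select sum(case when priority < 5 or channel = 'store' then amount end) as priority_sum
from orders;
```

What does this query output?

2879

order_id=800: ✓ → 464
order_id=801: ✓ → 360
order_id=802: ✗
order_id=803: ✓ → 357
order_id=804: ✓ → 440
order_id=805: ✓ → 90
order_id=806: ✓ → 136
order_id=807: ✗
order_id=808: ✗
order_id=809: ✓ → 537
order_id=810: ✓ → 495
priority_sum = 464 + 360 + 357 + 440 + 90 + 136 + 537 + 495 = 2879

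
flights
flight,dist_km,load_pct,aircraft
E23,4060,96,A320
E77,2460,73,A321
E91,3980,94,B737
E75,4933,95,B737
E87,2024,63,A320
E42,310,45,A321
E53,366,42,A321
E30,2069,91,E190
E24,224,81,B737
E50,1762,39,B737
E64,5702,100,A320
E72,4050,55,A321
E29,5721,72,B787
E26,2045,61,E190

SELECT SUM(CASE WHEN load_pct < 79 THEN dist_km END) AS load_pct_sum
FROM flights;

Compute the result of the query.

18738

flight=E23: ✗
flight=E77: ✓ → 2460
flight=E91: ✗
flight=E75: ✗
flight=E87: ✓ → 2024
flight=E42: ✓ → 310
flight=E53: ✓ → 366
flight=E30: ✗
flight=E24: ✗
flight=E50: ✓ → 1762
flight=E64: ✗
flight=E72: ✓ → 4050
flight=E29: ✓ → 5721
flight=E26: ✓ → 2045
load_pct_sum = 2460 + 2024 + 310 + 366 + 1762 + 4050 + 5721 + 2045 = 18738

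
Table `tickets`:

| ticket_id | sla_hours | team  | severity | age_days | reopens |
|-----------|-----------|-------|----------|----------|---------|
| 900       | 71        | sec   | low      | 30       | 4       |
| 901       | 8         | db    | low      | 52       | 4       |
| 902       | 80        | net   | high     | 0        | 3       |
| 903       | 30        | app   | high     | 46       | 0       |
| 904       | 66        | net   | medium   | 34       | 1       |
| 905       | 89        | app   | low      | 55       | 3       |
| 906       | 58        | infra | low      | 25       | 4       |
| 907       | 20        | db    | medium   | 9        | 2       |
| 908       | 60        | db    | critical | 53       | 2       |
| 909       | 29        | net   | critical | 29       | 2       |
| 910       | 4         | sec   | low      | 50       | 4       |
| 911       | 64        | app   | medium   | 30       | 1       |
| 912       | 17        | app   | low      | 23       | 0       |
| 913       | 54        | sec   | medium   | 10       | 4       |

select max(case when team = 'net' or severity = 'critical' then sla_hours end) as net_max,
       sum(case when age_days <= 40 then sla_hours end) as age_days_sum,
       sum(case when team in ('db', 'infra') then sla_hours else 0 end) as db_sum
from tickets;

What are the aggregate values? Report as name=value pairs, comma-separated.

[net_max: team = 'net' or severity = 'critical']
ticket_id=900: ✗
ticket_id=901: ✗
ticket_id=902: ✓ → 80
ticket_id=903: ✗
ticket_id=904: ✓ → 66
ticket_id=905: ✗
ticket_id=906: ✗
ticket_id=907: ✗
ticket_id=908: ✓ → 60
ticket_id=909: ✓ → 29
ticket_id=910: ✗
ticket_id=911: ✗
ticket_id=912: ✗
ticket_id=913: ✗
net_max = MAX(80, 66, 60, 29) = 80
—
[age_days_sum: age_days <= 40]
ticket_id=900: ✓ → 71
ticket_id=901: ✗
ticket_id=902: ✓ → 80
ticket_id=903: ✗
ticket_id=904: ✓ → 66
ticket_id=905: ✗
ticket_id=906: ✓ → 58
ticket_id=907: ✓ → 20
ticket_id=908: ✗
ticket_id=909: ✓ → 29
ticket_id=910: ✗
ticket_id=911: ✓ → 64
ticket_id=912: ✓ → 17
ticket_id=913: ✓ → 54
age_days_sum = 71 + 80 + 66 + 58 + 20 + 29 + 64 + 17 + 54 = 459
—
[db_sum: team in ('db', 'infra')]
ticket_id=900: ✗
ticket_id=901: ✓ → 8
ticket_id=902: ✗
ticket_id=903: ✗
ticket_id=904: ✗
ticket_id=905: ✗
ticket_id=906: ✓ → 58
ticket_id=907: ✓ → 20
ticket_id=908: ✓ → 60
ticket_id=909: ✗
ticket_id=910: ✗
ticket_id=911: ✗
ticket_id=912: ✗
ticket_id=913: ✗
db_sum = 8 + 58 + 20 + 60 = 146

net_max=80, age_days_sum=459, db_sum=146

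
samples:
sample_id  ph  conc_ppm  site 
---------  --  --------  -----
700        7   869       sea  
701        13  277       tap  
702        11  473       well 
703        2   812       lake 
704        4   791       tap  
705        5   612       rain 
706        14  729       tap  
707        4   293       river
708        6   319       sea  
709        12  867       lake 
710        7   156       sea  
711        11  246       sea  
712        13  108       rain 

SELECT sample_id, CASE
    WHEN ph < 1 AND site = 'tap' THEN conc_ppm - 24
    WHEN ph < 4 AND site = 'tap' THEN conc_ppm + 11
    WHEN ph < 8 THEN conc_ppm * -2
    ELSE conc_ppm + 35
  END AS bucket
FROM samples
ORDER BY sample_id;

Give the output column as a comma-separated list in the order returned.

-1738, 312, 508, -1624, -1582, -1224, 764, -586, -638, 902, -312, 281, 143

sample_id=700: ph < 8 → -1738
sample_id=701: ELSE → 312
sample_id=702: ELSE → 508
sample_id=703: ph < 8 → -1624
sample_id=704: ph < 8 → -1582
sample_id=705: ph < 8 → -1224
sample_id=706: ELSE → 764
sample_id=707: ph < 8 → -586
sample_id=708: ph < 8 → -638
sample_id=709: ELSE → 902
sample_id=710: ph < 8 → -312
sample_id=711: ELSE → 281
sample_id=712: ELSE → 143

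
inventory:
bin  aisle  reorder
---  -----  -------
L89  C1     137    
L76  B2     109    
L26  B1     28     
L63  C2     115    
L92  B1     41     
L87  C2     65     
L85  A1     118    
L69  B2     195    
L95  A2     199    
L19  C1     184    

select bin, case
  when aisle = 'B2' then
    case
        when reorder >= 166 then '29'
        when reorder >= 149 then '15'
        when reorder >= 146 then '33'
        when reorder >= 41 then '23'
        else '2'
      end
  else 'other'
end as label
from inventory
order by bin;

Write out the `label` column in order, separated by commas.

other, other, other, 29, 23, other, other, other, other, other

bin=L19: aisle='C1' → outer ELSE → other
bin=L26: aisle='B1' → outer ELSE → other
bin=L63: aisle='C2' → outer ELSE → other
bin=L69: aisle='B2' → inner[reorder >= 166] → 29
bin=L76: aisle='B2' → inner[reorder >= 41] → 23
bin=L85: aisle='A1' → outer ELSE → other
bin=L87: aisle='C2' → outer ELSE → other
bin=L89: aisle='C1' → outer ELSE → other
bin=L92: aisle='B1' → outer ELSE → other
bin=L95: aisle='A2' → outer ELSE → other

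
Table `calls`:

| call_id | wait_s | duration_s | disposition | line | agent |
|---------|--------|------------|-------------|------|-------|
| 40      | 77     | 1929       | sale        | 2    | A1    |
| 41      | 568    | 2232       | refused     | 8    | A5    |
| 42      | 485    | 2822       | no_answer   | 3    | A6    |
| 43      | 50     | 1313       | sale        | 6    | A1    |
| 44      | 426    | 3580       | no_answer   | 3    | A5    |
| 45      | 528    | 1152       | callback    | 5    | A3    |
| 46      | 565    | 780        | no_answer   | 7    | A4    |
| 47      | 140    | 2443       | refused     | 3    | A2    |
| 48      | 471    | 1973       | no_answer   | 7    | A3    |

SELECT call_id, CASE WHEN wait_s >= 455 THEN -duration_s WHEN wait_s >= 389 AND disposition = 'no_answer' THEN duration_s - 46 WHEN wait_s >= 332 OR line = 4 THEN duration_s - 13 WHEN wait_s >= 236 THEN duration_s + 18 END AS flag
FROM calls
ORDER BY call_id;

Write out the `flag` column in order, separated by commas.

NULL, -2232, -2822, NULL, 3534, -1152, -780, NULL, -1973

call_id=40: (no match → NULL) → NULL
call_id=41: wait_s >= 455 → -2232
call_id=42: wait_s >= 455 → -2822
call_id=43: (no match → NULL) → NULL
call_id=44: wait_s >= 389 AND disposition = 'no_answer' → 3534
call_id=45: wait_s >= 455 → -1152
call_id=46: wait_s >= 455 → -780
call_id=47: (no match → NULL) → NULL
call_id=48: wait_s >= 455 → -1973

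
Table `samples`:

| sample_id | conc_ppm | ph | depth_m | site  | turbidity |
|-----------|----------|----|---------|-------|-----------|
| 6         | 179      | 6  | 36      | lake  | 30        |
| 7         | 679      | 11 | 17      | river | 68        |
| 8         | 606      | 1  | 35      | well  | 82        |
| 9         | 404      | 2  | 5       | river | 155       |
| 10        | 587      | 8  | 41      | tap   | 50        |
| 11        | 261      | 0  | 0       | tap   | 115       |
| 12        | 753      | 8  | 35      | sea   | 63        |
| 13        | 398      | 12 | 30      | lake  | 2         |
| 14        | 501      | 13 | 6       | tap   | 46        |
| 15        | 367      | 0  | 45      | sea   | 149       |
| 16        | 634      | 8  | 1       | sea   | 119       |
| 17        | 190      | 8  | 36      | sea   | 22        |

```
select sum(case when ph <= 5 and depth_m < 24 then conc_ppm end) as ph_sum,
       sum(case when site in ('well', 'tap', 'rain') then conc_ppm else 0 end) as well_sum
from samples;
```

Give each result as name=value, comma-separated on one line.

ph_sum=665, well_sum=1955

[ph_sum: ph <= 5 and depth_m < 24]
sample_id=6: ✗
sample_id=7: ✗
sample_id=8: ✗
sample_id=9: ✓ → 404
sample_id=10: ✗
sample_id=11: ✓ → 261
sample_id=12: ✗
sample_id=13: ✗
sample_id=14: ✗
sample_id=15: ✗
sample_id=16: ✗
sample_id=17: ✗
ph_sum = 404 + 261 = 665
—
[well_sum: site in ('well', 'tap', 'rain')]
sample_id=6: ✗
sample_id=7: ✗
sample_id=8: ✓ → 606
sample_id=9: ✗
sample_id=10: ✓ → 587
sample_id=11: ✓ → 261
sample_id=12: ✗
sample_id=13: ✗
sample_id=14: ✓ → 501
sample_id=15: ✗
sample_id=16: ✗
sample_id=17: ✗
well_sum = 606 + 587 + 261 + 501 = 1955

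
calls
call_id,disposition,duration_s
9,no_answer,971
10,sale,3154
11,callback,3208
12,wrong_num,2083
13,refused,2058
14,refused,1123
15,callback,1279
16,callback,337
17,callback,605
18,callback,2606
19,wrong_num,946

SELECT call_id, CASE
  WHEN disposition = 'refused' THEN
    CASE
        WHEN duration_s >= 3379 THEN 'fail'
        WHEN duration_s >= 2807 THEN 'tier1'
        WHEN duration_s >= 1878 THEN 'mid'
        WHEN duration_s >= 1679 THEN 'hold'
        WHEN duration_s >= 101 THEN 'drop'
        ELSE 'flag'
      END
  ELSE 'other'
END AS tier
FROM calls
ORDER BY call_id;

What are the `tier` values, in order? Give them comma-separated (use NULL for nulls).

call_id=9: disposition='no_answer' → outer ELSE → other
call_id=10: disposition='sale' → outer ELSE → other
call_id=11: disposition='callback' → outer ELSE → other
call_id=12: disposition='wrong_num' → outer ELSE → other
call_id=13: disposition='refused' → inner[duration_s >= 1878] → mid
call_id=14: disposition='refused' → inner[duration_s >= 101] → drop
call_id=15: disposition='callback' → outer ELSE → other
call_id=16: disposition='callback' → outer ELSE → other
call_id=17: disposition='callback' → outer ELSE → other
call_id=18: disposition='callback' → outer ELSE → other
call_id=19: disposition='wrong_num' → outer ELSE → other

other, other, other, other, mid, drop, other, other, other, other, other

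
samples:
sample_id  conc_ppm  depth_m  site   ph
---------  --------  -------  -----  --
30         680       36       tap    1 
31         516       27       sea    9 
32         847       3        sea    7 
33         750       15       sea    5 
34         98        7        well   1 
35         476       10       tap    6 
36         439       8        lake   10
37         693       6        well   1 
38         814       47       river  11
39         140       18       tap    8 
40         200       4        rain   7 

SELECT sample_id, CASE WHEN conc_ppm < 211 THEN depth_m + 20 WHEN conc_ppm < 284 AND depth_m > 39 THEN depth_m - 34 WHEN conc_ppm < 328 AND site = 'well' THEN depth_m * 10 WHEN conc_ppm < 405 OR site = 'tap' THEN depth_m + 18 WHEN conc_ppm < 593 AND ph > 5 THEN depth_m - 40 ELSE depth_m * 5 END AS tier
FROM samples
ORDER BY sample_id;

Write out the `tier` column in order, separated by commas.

sample_id=30: conc_ppm < 405 OR site = 'tap' → 54
sample_id=31: conc_ppm < 593 AND ph > 5 → -13
sample_id=32: ELSE → 15
sample_id=33: ELSE → 75
sample_id=34: conc_ppm < 211 → 27
sample_id=35: conc_ppm < 405 OR site = 'tap' → 28
sample_id=36: conc_ppm < 593 AND ph > 5 → -32
sample_id=37: ELSE → 30
sample_id=38: ELSE → 235
sample_id=39: conc_ppm < 211 → 38
sample_id=40: conc_ppm < 211 → 24

54, -13, 15, 75, 27, 28, -32, 30, 235, 38, 24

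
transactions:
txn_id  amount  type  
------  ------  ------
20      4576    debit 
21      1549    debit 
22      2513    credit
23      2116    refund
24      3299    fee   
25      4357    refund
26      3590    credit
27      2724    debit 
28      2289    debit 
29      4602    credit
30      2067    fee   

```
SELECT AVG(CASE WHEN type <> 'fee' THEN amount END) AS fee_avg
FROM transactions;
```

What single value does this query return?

3146.2222222222

txn_id=20: ✓ → 4576
txn_id=21: ✓ → 1549
txn_id=22: ✓ → 2513
txn_id=23: ✓ → 2116
txn_id=24: ✗
txn_id=25: ✓ → 4357
txn_id=26: ✓ → 3590
txn_id=27: ✓ → 2724
txn_id=28: ✓ → 2289
txn_id=29: ✓ → 4602
txn_id=30: ✗
fee_avg = (4576 + 1549 + 2513 + 2116 + 4357 + 3590 + 2724 + 2289 + 4602) / 9 = 3146.2222222222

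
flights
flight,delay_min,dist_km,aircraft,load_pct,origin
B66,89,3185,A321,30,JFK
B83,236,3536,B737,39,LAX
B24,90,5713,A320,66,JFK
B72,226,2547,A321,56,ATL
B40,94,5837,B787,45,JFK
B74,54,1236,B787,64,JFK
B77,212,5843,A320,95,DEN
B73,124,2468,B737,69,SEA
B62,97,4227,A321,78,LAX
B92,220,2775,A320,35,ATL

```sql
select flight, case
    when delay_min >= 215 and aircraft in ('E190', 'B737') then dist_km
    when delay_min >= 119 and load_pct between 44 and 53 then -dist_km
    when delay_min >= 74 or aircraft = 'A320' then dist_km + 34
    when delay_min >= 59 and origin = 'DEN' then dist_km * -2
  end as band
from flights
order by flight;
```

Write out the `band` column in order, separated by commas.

5747, 5871, 4261, 3219, 2581, 2502, NULL, 5877, 3536, 2809

flight=B24: delay_min >= 74 or aircraft = 'A320' → 5747
flight=B40: delay_min >= 74 or aircraft = 'A320' → 5871
flight=B62: delay_min >= 74 or aircraft = 'A320' → 4261
flight=B66: delay_min >= 74 or aircraft = 'A320' → 3219
flight=B72: delay_min >= 74 or aircraft = 'A320' → 2581
flight=B73: delay_min >= 74 or aircraft = 'A320' → 2502
flight=B74: (no match → NULL) → NULL
flight=B77: delay_min >= 74 or aircraft = 'A320' → 5877
flight=B83: delay_min >= 215 and aircraft in ('E190', 'B737') → 3536
flight=B92: delay_min >= 74 or aircraft = 'A320' → 2809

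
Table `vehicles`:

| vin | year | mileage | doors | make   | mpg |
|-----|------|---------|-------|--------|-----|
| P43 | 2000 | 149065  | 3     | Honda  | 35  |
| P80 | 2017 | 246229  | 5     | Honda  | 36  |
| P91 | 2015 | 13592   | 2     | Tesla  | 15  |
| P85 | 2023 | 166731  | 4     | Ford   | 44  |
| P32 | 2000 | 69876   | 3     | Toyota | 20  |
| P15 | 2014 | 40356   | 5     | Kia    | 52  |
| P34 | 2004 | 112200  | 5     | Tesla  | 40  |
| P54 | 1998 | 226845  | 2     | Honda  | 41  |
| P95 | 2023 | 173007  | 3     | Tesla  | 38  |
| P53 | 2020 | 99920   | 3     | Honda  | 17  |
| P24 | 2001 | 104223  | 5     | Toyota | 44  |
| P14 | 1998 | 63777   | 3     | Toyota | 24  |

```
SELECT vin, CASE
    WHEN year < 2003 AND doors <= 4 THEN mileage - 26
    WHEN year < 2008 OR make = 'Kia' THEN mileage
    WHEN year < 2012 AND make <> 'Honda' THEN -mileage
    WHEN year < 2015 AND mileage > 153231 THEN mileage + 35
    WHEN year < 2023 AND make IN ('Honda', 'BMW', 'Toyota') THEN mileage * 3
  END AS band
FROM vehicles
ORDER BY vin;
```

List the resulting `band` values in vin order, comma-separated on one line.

vin=P14: year < 2003 AND doors <= 4 → 63751
vin=P15: year < 2008 OR make = 'Kia' → 40356
vin=P24: year < 2008 OR make = 'Kia' → 104223
vin=P32: year < 2003 AND doors <= 4 → 69850
vin=P34: year < 2008 OR make = 'Kia' → 112200
vin=P43: year < 2003 AND doors <= 4 → 149039
vin=P53: year < 2023 AND make IN ('Honda', 'BMW', 'Toyota') → 299760
vin=P54: year < 2003 AND doors <= 4 → 226819
vin=P80: year < 2023 AND make IN ('Honda', 'BMW', 'Toyota') → 738687
vin=P85: (no match → NULL) → NULL
vin=P91: (no match → NULL) → NULL
vin=P95: (no match → NULL) → NULL

63751, 40356, 104223, 69850, 112200, 149039, 299760, 226819, 738687, NULL, NULL, NULL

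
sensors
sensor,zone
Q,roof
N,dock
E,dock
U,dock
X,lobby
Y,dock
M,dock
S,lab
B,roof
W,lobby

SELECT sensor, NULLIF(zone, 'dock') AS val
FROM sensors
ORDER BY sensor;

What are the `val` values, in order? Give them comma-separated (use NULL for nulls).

sensor=B: zone=roof vs dock: differ → roof
sensor=E: zone=dock vs dock: equal → NULL
sensor=M: zone=dock vs dock: equal → NULL
sensor=N: zone=dock vs dock: equal → NULL
sensor=Q: zone=roof vs dock: differ → roof
sensor=S: zone=lab vs dock: differ → lab
sensor=U: zone=dock vs dock: equal → NULL
sensor=W: zone=lobby vs dock: differ → lobby
sensor=X: zone=lobby vs dock: differ → lobby
sensor=Y: zone=dock vs dock: equal → NULL

roof, NULL, NULL, NULL, roof, lab, NULL, lobby, lobby, NULL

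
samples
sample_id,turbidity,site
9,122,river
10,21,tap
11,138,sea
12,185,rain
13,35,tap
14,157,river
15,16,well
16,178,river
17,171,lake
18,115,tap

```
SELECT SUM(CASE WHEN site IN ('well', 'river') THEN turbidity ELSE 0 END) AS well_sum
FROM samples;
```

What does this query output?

473

sample_id=9: ✓ → 122
sample_id=10: ✗
sample_id=11: ✗
sample_id=12: ✗
sample_id=13: ✗
sample_id=14: ✓ → 157
sample_id=15: ✓ → 16
sample_id=16: ✓ → 178
sample_id=17: ✗
sample_id=18: ✗
well_sum = 122 + 157 + 16 + 178 = 473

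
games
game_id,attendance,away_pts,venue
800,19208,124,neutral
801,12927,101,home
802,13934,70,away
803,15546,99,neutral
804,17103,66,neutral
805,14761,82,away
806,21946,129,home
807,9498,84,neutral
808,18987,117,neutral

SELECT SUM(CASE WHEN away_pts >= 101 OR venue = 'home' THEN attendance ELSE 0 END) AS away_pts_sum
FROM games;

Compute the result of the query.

game_id=800: ✓ → 19208
game_id=801: ✓ → 12927
game_id=802: ✗
game_id=803: ✗
game_id=804: ✗
game_id=805: ✗
game_id=806: ✓ → 21946
game_id=807: ✗
game_id=808: ✓ → 18987
away_pts_sum = 19208 + 12927 + 21946 + 18987 = 73068

73068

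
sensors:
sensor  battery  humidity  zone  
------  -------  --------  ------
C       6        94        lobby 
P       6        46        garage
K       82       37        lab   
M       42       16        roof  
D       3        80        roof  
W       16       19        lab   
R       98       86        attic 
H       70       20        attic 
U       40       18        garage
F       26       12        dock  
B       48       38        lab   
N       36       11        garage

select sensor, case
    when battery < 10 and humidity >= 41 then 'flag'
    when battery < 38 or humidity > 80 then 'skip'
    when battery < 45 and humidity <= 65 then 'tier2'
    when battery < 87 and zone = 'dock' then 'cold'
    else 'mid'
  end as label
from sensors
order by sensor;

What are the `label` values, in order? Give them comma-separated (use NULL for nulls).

mid, flag, flag, skip, mid, mid, tier2, skip, flag, skip, tier2, skip

sensor=B: ELSE → mid
sensor=C: battery < 10 and humidity >= 41 → flag
sensor=D: battery < 10 and humidity >= 41 → flag
sensor=F: battery < 38 or humidity > 80 → skip
sensor=H: ELSE → mid
sensor=K: ELSE → mid
sensor=M: battery < 45 and humidity <= 65 → tier2
sensor=N: battery < 38 or humidity > 80 → skip
sensor=P: battery < 10 and humidity >= 41 → flag
sensor=R: battery < 38 or humidity > 80 → skip
sensor=U: battery < 45 and humidity <= 65 → tier2
sensor=W: battery < 38 or humidity > 80 → skip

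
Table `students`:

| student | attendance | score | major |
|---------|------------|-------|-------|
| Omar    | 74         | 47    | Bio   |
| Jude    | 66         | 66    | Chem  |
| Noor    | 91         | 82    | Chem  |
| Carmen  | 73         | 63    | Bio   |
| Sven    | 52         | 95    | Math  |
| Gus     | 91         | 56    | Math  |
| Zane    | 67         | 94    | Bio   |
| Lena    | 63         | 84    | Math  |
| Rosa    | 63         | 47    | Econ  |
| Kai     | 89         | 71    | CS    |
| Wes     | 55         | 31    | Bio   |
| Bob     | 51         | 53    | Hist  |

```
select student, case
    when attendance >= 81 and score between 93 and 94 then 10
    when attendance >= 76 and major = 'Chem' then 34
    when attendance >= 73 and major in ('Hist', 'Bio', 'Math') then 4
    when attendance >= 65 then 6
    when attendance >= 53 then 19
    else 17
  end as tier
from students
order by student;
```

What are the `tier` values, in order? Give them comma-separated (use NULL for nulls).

17, 4, 4, 6, 6, 19, 34, 4, 19, 17, 19, 6

student=Bob: ELSE → 17
student=Carmen: attendance >= 73 and major in ('Hist', 'Bio', 'Math') → 4
student=Gus: attendance >= 73 and major in ('Hist', 'Bio', 'Math') → 4
student=Jude: attendance >= 65 → 6
student=Kai: attendance >= 65 → 6
student=Lena: attendance >= 53 → 19
student=Noor: attendance >= 76 and major = 'Chem' → 34
student=Omar: attendance >= 73 and major in ('Hist', 'Bio', 'Math') → 4
student=Rosa: attendance >= 53 → 19
student=Sven: ELSE → 17
student=Wes: attendance >= 53 → 19
student=Zane: attendance >= 65 → 6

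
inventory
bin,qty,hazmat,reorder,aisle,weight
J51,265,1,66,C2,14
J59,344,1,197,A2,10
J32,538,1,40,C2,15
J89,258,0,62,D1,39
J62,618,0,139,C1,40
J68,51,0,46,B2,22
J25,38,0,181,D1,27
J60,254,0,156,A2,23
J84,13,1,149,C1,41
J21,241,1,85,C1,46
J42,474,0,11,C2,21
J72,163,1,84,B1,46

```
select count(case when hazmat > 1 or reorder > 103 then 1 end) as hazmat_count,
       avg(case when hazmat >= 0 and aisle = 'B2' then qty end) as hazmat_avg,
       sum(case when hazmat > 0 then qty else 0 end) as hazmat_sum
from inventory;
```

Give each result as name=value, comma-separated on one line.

[hazmat_count: hazmat > 1 or reorder > 103]
bin=J51: ✗
bin=J59: ✓ → 1
bin=J32: ✗
bin=J89: ✗
bin=J62: ✓ → 1
bin=J68: ✗
bin=J25: ✓ → 1
bin=J60: ✓ → 1
bin=J84: ✓ → 1
bin=J21: ✗
bin=J42: ✗
bin=J72: ✗
hazmat_count = COUNT(1, 1, 1, 1, 1) = 5
—
[hazmat_avg: hazmat >= 0 and aisle = 'B2']
bin=J51: ✗
bin=J59: ✗
bin=J32: ✗
bin=J89: ✗
bin=J62: ✗
bin=J68: ✓ → 51
bin=J25: ✗
bin=J60: ✗
bin=J84: ✗
bin=J21: ✗
bin=J42: ✗
bin=J72: ✗
hazmat_avg = 51
—
[hazmat_sum: hazmat > 0]
bin=J51: ✓ → 265
bin=J59: ✓ → 344
bin=J32: ✓ → 538
bin=J89: ✗
bin=J62: ✗
bin=J68: ✗
bin=J25: ✗
bin=J60: ✗
bin=J84: ✓ → 13
bin=J21: ✓ → 241
bin=J42: ✗
bin=J72: ✓ → 163
hazmat_sum = 265 + 344 + 538 + 13 + 241 + 163 = 1564

hazmat_count=5, hazmat_avg=51, hazmat_sum=1564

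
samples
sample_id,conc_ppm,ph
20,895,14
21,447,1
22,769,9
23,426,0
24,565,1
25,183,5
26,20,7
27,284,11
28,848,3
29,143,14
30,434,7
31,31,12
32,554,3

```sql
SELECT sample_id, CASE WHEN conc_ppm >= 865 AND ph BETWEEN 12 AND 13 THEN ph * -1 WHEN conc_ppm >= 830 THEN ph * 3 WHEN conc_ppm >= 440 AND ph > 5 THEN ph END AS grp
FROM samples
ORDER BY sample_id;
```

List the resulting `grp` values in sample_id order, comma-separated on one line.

sample_id=20: conc_ppm >= 830 → 42
sample_id=21: (no match → NULL) → NULL
sample_id=22: conc_ppm >= 440 AND ph > 5 → 9
sample_id=23: (no match → NULL) → NULL
sample_id=24: (no match → NULL) → NULL
sample_id=25: (no match → NULL) → NULL
sample_id=26: (no match → NULL) → NULL
sample_id=27: (no match → NULL) → NULL
sample_id=28: conc_ppm >= 830 → 9
sample_id=29: (no match → NULL) → NULL
sample_id=30: (no match → NULL) → NULL
sample_id=31: (no match → NULL) → NULL
sample_id=32: (no match → NULL) → NULL

42, NULL, 9, NULL, NULL, NULL, NULL, NULL, 9, NULL, NULL, NULL, NULL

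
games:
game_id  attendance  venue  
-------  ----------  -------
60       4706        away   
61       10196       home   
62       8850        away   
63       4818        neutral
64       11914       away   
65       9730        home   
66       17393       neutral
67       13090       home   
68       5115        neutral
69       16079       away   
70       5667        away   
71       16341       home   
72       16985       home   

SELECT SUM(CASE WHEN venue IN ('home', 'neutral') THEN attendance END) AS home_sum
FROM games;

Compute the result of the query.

game_id=60: ✗
game_id=61: ✓ → 10196
game_id=62: ✗
game_id=63: ✓ → 4818
game_id=64: ✗
game_id=65: ✓ → 9730
game_id=66: ✓ → 17393
game_id=67: ✓ → 13090
game_id=68: ✓ → 5115
game_id=69: ✗
game_id=70: ✗
game_id=71: ✓ → 16341
game_id=72: ✓ → 16985
home_sum = 10196 + 4818 + 9730 + 17393 + 13090 + 5115 + 16341 + 16985 = 93668

93668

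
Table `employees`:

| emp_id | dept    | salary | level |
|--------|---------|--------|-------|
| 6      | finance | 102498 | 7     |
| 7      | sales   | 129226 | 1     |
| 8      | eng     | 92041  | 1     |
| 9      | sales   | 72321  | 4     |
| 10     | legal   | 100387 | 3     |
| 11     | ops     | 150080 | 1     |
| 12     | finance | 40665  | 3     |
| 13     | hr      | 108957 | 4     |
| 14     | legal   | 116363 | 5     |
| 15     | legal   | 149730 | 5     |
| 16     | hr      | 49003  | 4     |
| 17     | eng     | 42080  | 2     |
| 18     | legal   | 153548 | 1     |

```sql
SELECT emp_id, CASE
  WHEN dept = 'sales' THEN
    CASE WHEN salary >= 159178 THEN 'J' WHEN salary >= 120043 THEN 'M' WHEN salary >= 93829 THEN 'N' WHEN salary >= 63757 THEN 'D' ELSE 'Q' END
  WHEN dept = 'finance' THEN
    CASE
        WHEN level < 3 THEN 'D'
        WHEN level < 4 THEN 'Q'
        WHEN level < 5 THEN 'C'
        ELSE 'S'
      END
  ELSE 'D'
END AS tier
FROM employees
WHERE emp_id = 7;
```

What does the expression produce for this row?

emp_id = 7: dept=sales, salary=129226, level=1.
dept='sales' → inner[salary >= 120043] → M

M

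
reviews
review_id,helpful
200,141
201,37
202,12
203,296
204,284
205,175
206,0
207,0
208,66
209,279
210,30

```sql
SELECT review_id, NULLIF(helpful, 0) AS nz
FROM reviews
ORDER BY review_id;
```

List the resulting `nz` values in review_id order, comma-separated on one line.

review_id=200: helpful=141 vs 0: differ → 141
review_id=201: helpful=37 vs 0: differ → 37
review_id=202: helpful=12 vs 0: differ → 12
review_id=203: helpful=296 vs 0: differ → 296
review_id=204: helpful=284 vs 0: differ → 284
review_id=205: helpful=175 vs 0: differ → 175
review_id=206: helpful=0 vs 0: equal → NULL
review_id=207: helpful=0 vs 0: equal → NULL
review_id=208: helpful=66 vs 0: differ → 66
review_id=209: helpful=279 vs 0: differ → 279
review_id=210: helpful=30 vs 0: differ → 30

141, 37, 12, 296, 284, 175, NULL, NULL, 66, 279, 30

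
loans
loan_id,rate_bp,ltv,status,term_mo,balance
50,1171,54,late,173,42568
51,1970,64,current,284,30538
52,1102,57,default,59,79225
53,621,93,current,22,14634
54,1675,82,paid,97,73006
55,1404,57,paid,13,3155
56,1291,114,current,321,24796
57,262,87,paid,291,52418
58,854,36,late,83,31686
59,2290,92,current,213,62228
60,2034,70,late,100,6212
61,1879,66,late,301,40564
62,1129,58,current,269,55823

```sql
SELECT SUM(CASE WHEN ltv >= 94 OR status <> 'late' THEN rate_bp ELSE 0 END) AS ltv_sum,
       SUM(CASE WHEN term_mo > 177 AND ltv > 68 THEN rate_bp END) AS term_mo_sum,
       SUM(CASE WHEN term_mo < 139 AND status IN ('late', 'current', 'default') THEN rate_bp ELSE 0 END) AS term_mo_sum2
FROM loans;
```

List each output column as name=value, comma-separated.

ltv_sum=11744, term_mo_sum=3843, term_mo_sum2=4611

[ltv_sum: ltv >= 94 OR status <> 'late']
loan_id=50: ✗
loan_id=51: ✓ → 1970
loan_id=52: ✓ → 1102
loan_id=53: ✓ → 621
loan_id=54: ✓ → 1675
loan_id=55: ✓ → 1404
loan_id=56: ✓ → 1291
loan_id=57: ✓ → 262
loan_id=58: ✗
loan_id=59: ✓ → 2290
loan_id=60: ✗
loan_id=61: ✗
loan_id=62: ✓ → 1129
ltv_sum = 1970 + 1102 + 621 + 1675 + 1404 + 1291 + 262 + 2290 + 1129 = 11744
—
[term_mo_sum: term_mo > 177 AND ltv > 68]
loan_id=50: ✗
loan_id=51: ✗
loan_id=52: ✗
loan_id=53: ✗
loan_id=54: ✗
loan_id=55: ✗
loan_id=56: ✓ → 1291
loan_id=57: ✓ → 262
loan_id=58: ✗
loan_id=59: ✓ → 2290
loan_id=60: ✗
loan_id=61: ✗
loan_id=62: ✗
term_mo_sum = 1291 + 262 + 2290 = 3843
—
[term_mo_sum2: term_mo < 139 AND status IN ('late', 'current', 'default')]
loan_id=50: ✗
loan_id=51: ✗
loan_id=52: ✓ → 1102
loan_id=53: ✓ → 621
loan_id=54: ✗
loan_id=55: ✗
loan_id=56: ✗
loan_id=57: ✗
loan_id=58: ✓ → 854
loan_id=59: ✗
loan_id=60: ✓ → 2034
loan_id=61: ✗
loan_id=62: ✗
term_mo_sum2 = 1102 + 621 + 854 + 2034 = 4611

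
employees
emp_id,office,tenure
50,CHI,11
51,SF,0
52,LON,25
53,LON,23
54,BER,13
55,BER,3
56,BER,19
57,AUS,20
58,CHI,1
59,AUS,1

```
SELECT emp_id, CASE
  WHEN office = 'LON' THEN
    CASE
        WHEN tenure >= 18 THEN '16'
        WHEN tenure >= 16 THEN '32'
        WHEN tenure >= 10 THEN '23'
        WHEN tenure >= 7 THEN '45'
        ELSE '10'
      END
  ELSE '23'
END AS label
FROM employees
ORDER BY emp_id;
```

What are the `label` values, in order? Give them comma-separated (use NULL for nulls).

23, 23, 16, 16, 23, 23, 23, 23, 23, 23

emp_id=50: office='CHI' → outer ELSE → 23
emp_id=51: office='SF' → outer ELSE → 23
emp_id=52: office='LON' → inner[tenure >= 18] → 16
emp_id=53: office='LON' → inner[tenure >= 18] → 16
emp_id=54: office='BER' → outer ELSE → 23
emp_id=55: office='BER' → outer ELSE → 23
emp_id=56: office='BER' → outer ELSE → 23
emp_id=57: office='AUS' → outer ELSE → 23
emp_id=58: office='CHI' → outer ELSE → 23
emp_id=59: office='AUS' → outer ELSE → 23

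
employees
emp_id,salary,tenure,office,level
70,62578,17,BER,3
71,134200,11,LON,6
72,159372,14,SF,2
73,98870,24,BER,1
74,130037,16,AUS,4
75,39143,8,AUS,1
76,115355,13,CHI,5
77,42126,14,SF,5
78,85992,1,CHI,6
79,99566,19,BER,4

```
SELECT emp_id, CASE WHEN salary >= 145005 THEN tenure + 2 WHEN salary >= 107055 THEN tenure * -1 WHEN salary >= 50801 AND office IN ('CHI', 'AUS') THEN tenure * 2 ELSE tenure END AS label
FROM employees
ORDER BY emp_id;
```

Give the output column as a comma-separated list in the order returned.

17, -11, 16, 24, -16, 8, -13, 14, 2, 19

emp_id=70: ELSE → 17
emp_id=71: salary >= 107055 → -11
emp_id=72: salary >= 145005 → 16
emp_id=73: ELSE → 24
emp_id=74: salary >= 107055 → -16
emp_id=75: ELSE → 8
emp_id=76: salary >= 107055 → -13
emp_id=77: ELSE → 14
emp_id=78: salary >= 50801 AND office IN ('CHI', 'AUS') → 2
emp_id=79: ELSE → 19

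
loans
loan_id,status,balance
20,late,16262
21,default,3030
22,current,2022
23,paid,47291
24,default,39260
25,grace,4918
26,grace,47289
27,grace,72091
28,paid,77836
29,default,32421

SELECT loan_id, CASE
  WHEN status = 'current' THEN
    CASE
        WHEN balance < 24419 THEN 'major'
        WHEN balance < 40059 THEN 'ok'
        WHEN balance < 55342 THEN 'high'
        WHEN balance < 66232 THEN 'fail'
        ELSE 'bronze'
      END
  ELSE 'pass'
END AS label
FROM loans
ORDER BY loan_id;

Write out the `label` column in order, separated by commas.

loan_id=20: status='late' → outer ELSE → pass
loan_id=21: status='default' → outer ELSE → pass
loan_id=22: status='current' → inner[balance < 24419] → major
loan_id=23: status='paid' → outer ELSE → pass
loan_id=24: status='default' → outer ELSE → pass
loan_id=25: status='grace' → outer ELSE → pass
loan_id=26: status='grace' → outer ELSE → pass
loan_id=27: status='grace' → outer ELSE → pass
loan_id=28: status='paid' → outer ELSE → pass
loan_id=29: status='default' → outer ELSE → pass

pass, pass, major, pass, pass, pass, pass, pass, pass, pass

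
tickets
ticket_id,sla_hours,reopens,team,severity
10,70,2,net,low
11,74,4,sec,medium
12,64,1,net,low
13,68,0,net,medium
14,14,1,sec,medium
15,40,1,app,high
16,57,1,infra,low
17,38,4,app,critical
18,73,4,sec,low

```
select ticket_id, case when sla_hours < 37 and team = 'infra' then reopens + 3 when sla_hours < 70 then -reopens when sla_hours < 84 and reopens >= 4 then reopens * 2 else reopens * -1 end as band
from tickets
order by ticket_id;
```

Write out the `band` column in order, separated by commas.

ticket_id=10: ELSE → -2
ticket_id=11: sla_hours < 84 and reopens >= 4 → 8
ticket_id=12: sla_hours < 70 → -1
ticket_id=13: sla_hours < 70 → 0
ticket_id=14: sla_hours < 70 → -1
ticket_id=15: sla_hours < 70 → -1
ticket_id=16: sla_hours < 70 → -1
ticket_id=17: sla_hours < 70 → -4
ticket_id=18: sla_hours < 84 and reopens >= 4 → 8

-2, 8, -1, 0, -1, -1, -1, -4, 8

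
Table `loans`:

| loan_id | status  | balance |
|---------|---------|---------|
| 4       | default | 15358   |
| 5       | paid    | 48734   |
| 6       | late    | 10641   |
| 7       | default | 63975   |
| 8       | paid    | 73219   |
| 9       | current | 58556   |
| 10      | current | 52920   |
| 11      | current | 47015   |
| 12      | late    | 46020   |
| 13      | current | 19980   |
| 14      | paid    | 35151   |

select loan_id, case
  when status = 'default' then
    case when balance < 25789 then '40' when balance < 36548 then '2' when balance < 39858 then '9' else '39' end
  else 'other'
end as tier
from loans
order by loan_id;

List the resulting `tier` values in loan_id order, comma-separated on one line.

40, other, other, 39, other, other, other, other, other, other, other

loan_id=4: status='default' → inner[balance < 25789] → 40
loan_id=5: status='paid' → outer ELSE → other
loan_id=6: status='late' → outer ELSE → other
loan_id=7: status='default' → inner[ELSE] → 39
loan_id=8: status='paid' → outer ELSE → other
loan_id=9: status='current' → outer ELSE → other
loan_id=10: status='current' → outer ELSE → other
loan_id=11: status='current' → outer ELSE → other
loan_id=12: status='late' → outer ELSE → other
loan_id=13: status='current' → outer ELSE → other
loan_id=14: status='paid' → outer ELSE → other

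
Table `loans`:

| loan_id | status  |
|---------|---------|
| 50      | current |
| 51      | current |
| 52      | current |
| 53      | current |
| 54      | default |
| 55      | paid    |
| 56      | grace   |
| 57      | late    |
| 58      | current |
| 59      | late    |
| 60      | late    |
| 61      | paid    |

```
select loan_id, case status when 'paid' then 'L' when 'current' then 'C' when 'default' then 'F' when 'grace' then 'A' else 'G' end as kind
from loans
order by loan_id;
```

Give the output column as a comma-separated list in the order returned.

loan_id=50: status='current' → C
loan_id=51: status='current' → C
loan_id=52: status='current' → C
loan_id=53: status='current' → C
loan_id=54: status='default' → F
loan_id=55: status='paid' → L
loan_id=56: status='grace' → A
loan_id=57: ELSE → G
loan_id=58: status='current' → C
loan_id=59: ELSE → G
loan_id=60: ELSE → G
loan_id=61: status='paid' → L

C, C, C, C, F, L, A, G, C, G, G, L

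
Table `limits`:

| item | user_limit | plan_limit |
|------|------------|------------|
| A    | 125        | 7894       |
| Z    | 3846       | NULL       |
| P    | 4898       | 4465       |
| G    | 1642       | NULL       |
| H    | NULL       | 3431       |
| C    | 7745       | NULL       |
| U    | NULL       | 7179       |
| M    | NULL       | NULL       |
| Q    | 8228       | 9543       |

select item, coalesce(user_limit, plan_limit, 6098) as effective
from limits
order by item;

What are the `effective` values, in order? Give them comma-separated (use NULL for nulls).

125, 7745, 1642, 3431, 6098, 4898, 8228, 7179, 3846

item=A: user_limit=125 → 125
item=C: user_limit=7745 → 7745
item=G: user_limit=1642 → 1642
item=H: user_limit=NULL, plan_limit=3431 → 3431
item=M: user_limit=NULL, plan_limit=NULL, → literal 6098 → 6098
item=P: user_limit=4898 → 4898
item=Q: user_limit=8228 → 8228
item=U: user_limit=NULL, plan_limit=7179 → 7179
item=Z: user_limit=3846 → 3846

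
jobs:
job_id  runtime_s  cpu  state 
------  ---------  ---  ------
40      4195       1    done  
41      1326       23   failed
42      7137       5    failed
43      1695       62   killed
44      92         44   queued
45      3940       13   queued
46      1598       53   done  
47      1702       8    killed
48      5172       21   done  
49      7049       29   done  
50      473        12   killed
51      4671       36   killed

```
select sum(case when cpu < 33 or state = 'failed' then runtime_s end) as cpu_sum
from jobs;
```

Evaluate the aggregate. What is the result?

30994

job_id=40: ✓ → 4195
job_id=41: ✓ → 1326
job_id=42: ✓ → 7137
job_id=43: ✗
job_id=44: ✗
job_id=45: ✓ → 3940
job_id=46: ✗
job_id=47: ✓ → 1702
job_id=48: ✓ → 5172
job_id=49: ✓ → 7049
job_id=50: ✓ → 473
job_id=51: ✗
cpu_sum = 4195 + 1326 + 7137 + 3940 + 1702 + 5172 + 7049 + 473 = 30994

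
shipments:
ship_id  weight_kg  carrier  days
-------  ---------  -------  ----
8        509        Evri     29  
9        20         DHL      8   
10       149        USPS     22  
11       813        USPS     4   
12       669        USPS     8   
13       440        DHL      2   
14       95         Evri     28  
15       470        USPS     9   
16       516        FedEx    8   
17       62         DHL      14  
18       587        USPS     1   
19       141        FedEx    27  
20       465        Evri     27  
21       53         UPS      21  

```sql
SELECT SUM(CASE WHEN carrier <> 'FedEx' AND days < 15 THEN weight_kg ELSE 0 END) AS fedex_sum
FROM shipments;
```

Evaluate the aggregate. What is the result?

ship_id=8: ✗
ship_id=9: ✓ → 20
ship_id=10: ✗
ship_id=11: ✓ → 813
ship_id=12: ✓ → 669
ship_id=13: ✓ → 440
ship_id=14: ✗
ship_id=15: ✓ → 470
ship_id=16: ✗
ship_id=17: ✓ → 62
ship_id=18: ✓ → 587
ship_id=19: ✗
ship_id=20: ✗
ship_id=21: ✗
fedex_sum = 20 + 813 + 669 + 440 + 470 + 62 + 587 = 3061

3061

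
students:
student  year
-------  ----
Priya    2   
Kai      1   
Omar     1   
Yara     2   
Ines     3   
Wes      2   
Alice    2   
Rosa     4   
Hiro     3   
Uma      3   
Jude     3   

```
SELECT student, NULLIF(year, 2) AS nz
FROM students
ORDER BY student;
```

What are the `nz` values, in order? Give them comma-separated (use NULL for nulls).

student=Alice: year=2 vs 2: equal → NULL
student=Hiro: year=3 vs 2: differ → 3
student=Ines: year=3 vs 2: differ → 3
student=Jude: year=3 vs 2: differ → 3
student=Kai: year=1 vs 2: differ → 1
student=Omar: year=1 vs 2: differ → 1
student=Priya: year=2 vs 2: equal → NULL
student=Rosa: year=4 vs 2: differ → 4
student=Uma: year=3 vs 2: differ → 3
student=Wes: year=2 vs 2: equal → NULL
student=Yara: year=2 vs 2: equal → NULL

NULL, 3, 3, 3, 1, 1, NULL, 4, 3, NULL, NULL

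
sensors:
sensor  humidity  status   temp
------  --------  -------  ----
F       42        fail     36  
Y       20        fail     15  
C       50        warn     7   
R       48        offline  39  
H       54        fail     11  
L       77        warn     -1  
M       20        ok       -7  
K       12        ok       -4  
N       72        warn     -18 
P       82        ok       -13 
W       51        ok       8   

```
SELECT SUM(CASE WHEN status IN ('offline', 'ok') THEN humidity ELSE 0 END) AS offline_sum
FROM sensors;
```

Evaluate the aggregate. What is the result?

sensor=F: ✗
sensor=Y: ✗
sensor=C: ✗
sensor=R: ✓ → 48
sensor=H: ✗
sensor=L: ✗
sensor=M: ✓ → 20
sensor=K: ✓ → 12
sensor=N: ✗
sensor=P: ✓ → 82
sensor=W: ✓ → 51
offline_sum = 48 + 20 + 12 + 82 + 51 = 213

213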